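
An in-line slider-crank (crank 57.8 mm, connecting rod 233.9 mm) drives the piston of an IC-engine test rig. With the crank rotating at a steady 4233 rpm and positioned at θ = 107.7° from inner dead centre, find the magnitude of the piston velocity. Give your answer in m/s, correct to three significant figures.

ω = 2π·4233/60 = 443.3 rad/s
For an in-line slider-crank, x = r cosθ + √(L² − r² sin²θ), so v = −rω sinθ·[1 + r cosθ/√(L² − r² sin²θ)].
With r = 0.0578 m, L = 0.2339 m, θ = 107.7°: √(L² − r² sin²θ) = 0.22733 m.
v = −0.0578·443.3·0.95266·[1 + 0.0578·-0.30403/0.22733] = -22.522 m/s.
|v| = 22.522 m/s.

22.5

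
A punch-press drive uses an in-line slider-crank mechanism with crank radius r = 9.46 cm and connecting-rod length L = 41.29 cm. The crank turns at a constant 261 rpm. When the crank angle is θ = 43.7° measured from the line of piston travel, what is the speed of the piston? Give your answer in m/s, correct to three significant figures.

ω = 2π·261/60 = 27.33 rad/s
For an in-line slider-crank, x = r cosθ + √(L² − r² sin²θ), so v = −rω sinθ·[1 + r cosθ/√(L² − r² sin²θ)].
With r = 0.0946 m, L = 0.4129 m, θ = 43.7°: √(L² − r² sin²θ) = 0.40769 m.
v = −0.0946·27.33·0.69088·[1 + 0.0946·0.72297/0.40769] = -2.086 m/s.
|v| = 2.086 m/s.

2.09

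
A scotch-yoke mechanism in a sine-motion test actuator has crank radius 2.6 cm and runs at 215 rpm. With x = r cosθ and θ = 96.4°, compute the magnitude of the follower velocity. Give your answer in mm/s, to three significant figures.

ω = 22.51 rad/s (from 215 rpm).
x = r cosθ ⇒ ẋ = −rω sinθ.
|v| = rω|sinθ| = 0.026·22.51·|sin 96.4°| = 0.58174 m/s = 581.74 mm/s.

582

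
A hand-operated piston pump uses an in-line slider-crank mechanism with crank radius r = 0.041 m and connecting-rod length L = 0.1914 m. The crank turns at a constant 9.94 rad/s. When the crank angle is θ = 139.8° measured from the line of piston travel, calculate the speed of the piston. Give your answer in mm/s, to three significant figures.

220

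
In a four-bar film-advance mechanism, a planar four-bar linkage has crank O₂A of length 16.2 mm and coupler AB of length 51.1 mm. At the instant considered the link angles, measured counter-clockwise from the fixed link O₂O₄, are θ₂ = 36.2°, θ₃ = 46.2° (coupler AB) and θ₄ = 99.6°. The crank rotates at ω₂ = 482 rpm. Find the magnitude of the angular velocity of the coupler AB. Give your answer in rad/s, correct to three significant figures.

17.8

ω₂ = 50.47 rad/s (from 482 rpm).
Differentiating the loop-closure r₂e^{iθ₂}+r₃e^{iθ₃}=r₁+r₄e^{iθ₄} gives r₂ω₂e^{iθ₂}+r₃ω₃e^{iθ₃}=r₄ω₄e^{iθ₄}.
Eliminating the other unknown: ω₃ = r₂ω₂ sin(θ₄−θ₂) / [r₃ sin(θ₃−θ₄)].
Numerator sine = +0.89415; denominator sine = -0.80282.
Result = 0.0162·50.47·(+0.89415) / (0.0511·(-0.80282)) = -17.822 rad/s; magnitude 17.822 rad/s.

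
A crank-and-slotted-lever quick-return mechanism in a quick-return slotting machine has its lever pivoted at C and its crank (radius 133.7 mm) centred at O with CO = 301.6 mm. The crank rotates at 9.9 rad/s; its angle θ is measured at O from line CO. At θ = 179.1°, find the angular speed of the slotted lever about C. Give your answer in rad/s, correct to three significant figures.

7.88

ω = 9.9 rad/s
Crank pin A relative to C: A = (d + r cosθ, r sinθ); lever angle φ = atan2(r sinθ, d + r cosθ).
Differentiating tanφ: φ̇ = rω(d cosθ + r)/(d² + r² + 2dr cosθ).
d² + r² + 2dr cosθ = |CA|² = 0.0282004 m²;  d cosθ + r = -0.16786 m.
|ω_lever| = |0.1337·9.9·-0.16786| / 0.0282004 = 7.8789 rad/s.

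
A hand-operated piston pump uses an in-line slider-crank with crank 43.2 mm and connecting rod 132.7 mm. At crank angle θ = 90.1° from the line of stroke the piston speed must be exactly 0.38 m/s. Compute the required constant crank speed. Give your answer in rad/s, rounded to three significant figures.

For an in-line slider-crank, |v_piston| = rω|sinθ|·[1 + r cosθ/√(L² − r² sin²θ)].
With r = 0.0432 m, L = 0.1327 m, θ = 90.1°: the bracketed kinematic factor |dx/dθ| = 0.043174 m.
ω = v/|dx/dθ| = 0.38/0.043174 = 8.8016 rad/s.

8.80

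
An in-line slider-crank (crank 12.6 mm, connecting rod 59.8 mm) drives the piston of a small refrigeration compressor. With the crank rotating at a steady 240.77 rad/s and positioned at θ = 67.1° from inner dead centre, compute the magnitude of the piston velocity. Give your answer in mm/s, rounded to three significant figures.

3030

ω = 240.8 rad/s
For an in-line slider-crank, x = r cosθ + √(L² − r² sin²θ), so v = −rω sinθ·[1 + r cosθ/√(L² − r² sin²θ)].
With r = 0.0126 m, L = 0.0598 m, θ = 67.1°: √(L² − r² sin²θ) = 0.058663 m.
v = −0.0126·240.8·0.92119·[1 + 0.0126·0.38912/0.058663] = -3.0282 m/s.
|v| = 3.0282 m/s = 3028.2 mm/s.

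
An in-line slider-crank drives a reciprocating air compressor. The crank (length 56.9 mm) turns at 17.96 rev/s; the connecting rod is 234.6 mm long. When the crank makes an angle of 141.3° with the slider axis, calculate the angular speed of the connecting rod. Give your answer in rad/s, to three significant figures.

21.6

ω = 112.8 rad/s (converted from 17.96 rev/s).
The rod makes angle φ with the slider axis where L sinφ = r sinθ; differentiating, L cosφ·φ̇ = r ω cosθ.
L cosφ = √(L² − r² sin²θ) = 0.23189 m.
|ω_rod| = r ω |cosθ| / √(L² − r² sin²θ) = 0.0569·112.8·0.78043/0.23189 = 21.61 rad/s.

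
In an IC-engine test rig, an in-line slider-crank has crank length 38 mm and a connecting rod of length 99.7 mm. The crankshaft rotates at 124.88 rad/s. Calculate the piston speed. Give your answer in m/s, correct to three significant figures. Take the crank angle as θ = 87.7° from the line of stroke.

4.82

ω = 124.9 rad/s
For an in-line slider-crank, x = r cosθ + √(L² − r² sin²θ), so v = −rω sinθ·[1 + r cosθ/√(L² − r² sin²θ)].
With r = 0.038 m, L = 0.0997 m, θ = 87.7°: √(L² − r² sin²θ) = 0.092187 m.
v = −0.038·124.9·0.99919·[1 + 0.038·0.04013/0.092187] = -4.8201 m/s.
|v| = 4.8201 m/s.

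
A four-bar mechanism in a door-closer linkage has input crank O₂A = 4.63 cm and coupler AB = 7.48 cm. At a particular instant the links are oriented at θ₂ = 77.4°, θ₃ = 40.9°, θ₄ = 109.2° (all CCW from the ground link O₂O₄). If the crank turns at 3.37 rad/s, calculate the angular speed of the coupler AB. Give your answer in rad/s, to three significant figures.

1.18

ω₂ = 3.37 rad/s
Differentiating the loop-closure r₂e^{iθ₂}+r₃e^{iθ₃}=r₁+r₄e^{iθ₄} gives r₂ω₂e^{iθ₂}+r₃ω₃e^{iθ₃}=r₄ω₄e^{iθ₄}.
Eliminating the other unknown: ω₃ = r₂ω₂ sin(θ₄−θ₂) / [r₃ sin(θ₃−θ₄)].
Numerator sine = +0.52696; denominator sine = -0.92913.
Result = 0.0463·3.37·(+0.52696) / (0.0748·(-0.92913)) = -1.1831 rad/s; magnitude 1.1831 rad/s.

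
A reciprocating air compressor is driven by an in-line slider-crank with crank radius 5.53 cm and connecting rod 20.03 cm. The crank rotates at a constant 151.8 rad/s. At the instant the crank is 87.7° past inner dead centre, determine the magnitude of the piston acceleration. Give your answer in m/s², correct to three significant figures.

314

ω = 151.8 rad/s
x(θ) = r cosθ + √(L² − r² sin²θ); with ω constant, a = ω²·d²x/dθ².
d²x/dθ² = −r cosθ − r²(cos2θ)/√u − r⁴ sin²2θ/(4u^{3/2}),  u = L² − r² sin²θ = 0.0370669 m².
Substituting r = 0.0553 m, L = 0.2003 m, θ = 87.7°: d²x/dθ² = +0.013611 m.
a = ω²·d²x/dθ² = (151.8)²·(+0.013611) = +313.65 m/s²;  |a| = 313.65 m/s².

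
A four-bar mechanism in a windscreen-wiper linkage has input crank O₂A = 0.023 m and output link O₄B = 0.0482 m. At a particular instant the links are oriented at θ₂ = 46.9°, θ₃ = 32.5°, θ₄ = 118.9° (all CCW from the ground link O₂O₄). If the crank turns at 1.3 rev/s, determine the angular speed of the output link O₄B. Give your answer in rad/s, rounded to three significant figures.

0.971

ω₂ = 8.168 rad/s (from 1.3 rev/s).
Differentiating the loop-closure r₂e^{iθ₂}+r₃e^{iθ₃}=r₁+r₄e^{iθ₄} gives r₂ω₂e^{iθ₂}+r₃ω₃e^{iθ₃}=r₄ω₄e^{iθ₄}.
Eliminating the other unknown: ω₄ = r₂ω₂ sin(θ₂−θ₃) / [r₄ sin(θ₄−θ₃)].
Numerator sine = +0.24869; denominator sine = +0.99803.
Result = 0.023·8.168·(+0.24869) / (0.0482·(+0.99803)) = +0.97123 rad/s; magnitude 0.97123 rad/s.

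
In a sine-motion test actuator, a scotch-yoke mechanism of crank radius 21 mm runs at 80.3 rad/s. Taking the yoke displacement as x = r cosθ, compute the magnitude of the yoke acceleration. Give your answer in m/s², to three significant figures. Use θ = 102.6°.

29.5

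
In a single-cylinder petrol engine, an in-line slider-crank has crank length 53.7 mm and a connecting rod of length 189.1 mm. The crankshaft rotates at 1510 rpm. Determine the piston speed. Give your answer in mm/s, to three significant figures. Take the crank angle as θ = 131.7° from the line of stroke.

5110

ω = 2π·1510/60 = 158.1 rad/s
For an in-line slider-crank, x = r cosθ + √(L² − r² sin²θ), so v = −rω sinθ·[1 + r cosθ/√(L² − r² sin²θ)].
With r = 0.0537 m, L = 0.1891 m, θ = 131.7°: √(L² − r² sin²θ) = 0.1848 m.
v = −0.0537·158.1·0.74664·[1 + 0.0537·-0.66523/0.1848] = -5.1145 m/s.
|v| = 5.1145 m/s = 5114.5 mm/s.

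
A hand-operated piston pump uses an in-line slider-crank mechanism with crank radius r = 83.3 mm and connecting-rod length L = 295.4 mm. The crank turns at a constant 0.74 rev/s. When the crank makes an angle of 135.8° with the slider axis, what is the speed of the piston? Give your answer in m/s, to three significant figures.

0.214

ω = 2π·0.74 = 4.65 rad/s
For an in-line slider-crank, x = r cosθ + √(L² − r² sin²θ), so v = −rω sinθ·[1 + r cosθ/√(L² − r² sin²θ)].
With r = 0.0833 m, L = 0.2954 m, θ = 135.8°: √(L² − r² sin²θ) = 0.28964 m.
v = −0.0833·4.65·0.69717·[1 + 0.0833·-0.71691/0.28964] = -0.21434 m/s.
|v| = 0.21434 m/s.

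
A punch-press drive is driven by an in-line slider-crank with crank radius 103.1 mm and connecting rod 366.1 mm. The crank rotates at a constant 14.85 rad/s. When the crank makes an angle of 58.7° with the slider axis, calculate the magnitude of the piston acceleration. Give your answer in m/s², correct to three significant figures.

ω = 14.85 rad/s
x(θ) = r cosθ + √(L² − r² sin²θ); with ω constant, a = ω²·d²x/dθ².
d²x/dθ² = −r cosθ − r²(cos2θ)/√u − r⁴ sin²2θ/(4u^{3/2}),  u = L² − r² sin²θ = 0.126269 m².
Substituting r = 0.1031 m, L = 0.3661 m, θ = 58.7°: d²x/dθ² = -0.040292 m.
a = ω²·d²x/dθ² = (14.85)²·(-0.040292) = -8.8854 m/s²;  |a| = 8.8854 m/s².

8.89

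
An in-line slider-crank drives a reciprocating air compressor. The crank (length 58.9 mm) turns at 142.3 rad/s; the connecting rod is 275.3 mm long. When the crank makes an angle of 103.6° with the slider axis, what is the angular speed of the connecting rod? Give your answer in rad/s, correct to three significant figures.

7.32

ω = 142.3 rad/s
The rod makes angle φ with the slider axis where L sinφ = r sinθ; differentiating, L cosφ·φ̇ = r ω cosθ.
L cosφ = √(L² − r² sin²θ) = 0.26928 m.
|ω_rod| = r ω |cosθ| / √(L² − r² sin²θ) = 0.0589·142.3·0.23514/0.26928 = 7.3189 rad/s.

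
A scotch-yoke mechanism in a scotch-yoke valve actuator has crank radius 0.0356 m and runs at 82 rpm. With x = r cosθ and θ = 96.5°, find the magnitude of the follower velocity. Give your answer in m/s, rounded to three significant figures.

0.304

ω = 8.587 rad/s (from 82 rpm).
x = r cosθ ⇒ ẋ = −rω sinθ.
|v| = rω|sinθ| = 0.0356·8.587·|sin 96.5°| = 0.30373 m/s.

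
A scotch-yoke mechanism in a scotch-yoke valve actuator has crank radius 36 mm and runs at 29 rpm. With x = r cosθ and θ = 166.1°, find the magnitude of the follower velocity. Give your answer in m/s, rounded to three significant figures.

0.0263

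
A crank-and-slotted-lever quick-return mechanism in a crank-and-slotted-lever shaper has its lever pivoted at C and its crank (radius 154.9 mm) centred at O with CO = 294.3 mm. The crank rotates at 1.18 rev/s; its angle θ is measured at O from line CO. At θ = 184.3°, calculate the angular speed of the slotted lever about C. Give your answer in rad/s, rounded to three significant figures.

8.08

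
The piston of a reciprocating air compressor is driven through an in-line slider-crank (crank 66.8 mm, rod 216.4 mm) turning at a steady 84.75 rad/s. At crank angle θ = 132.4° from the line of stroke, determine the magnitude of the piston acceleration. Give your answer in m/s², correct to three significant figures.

ω = 84.75 rad/s
x(θ) = r cosθ + √(L² − r² sin²θ); with ω constant, a = ω²·d²x/dθ².
d²x/dθ² = −r cosθ − r²(cos2θ)/√u − r⁴ sin²2θ/(4u^{3/2}),  u = L² − r² sin²θ = 0.0443956 m².
Substituting r = 0.0668 m, L = 0.2164 m, θ = 132.4°: d²x/dθ² = +0.046435 m.
a = ω²·d²x/dθ² = (84.75)²·(+0.046435) = +333.52 m/s²;  |a| = 333.52 m/s².

334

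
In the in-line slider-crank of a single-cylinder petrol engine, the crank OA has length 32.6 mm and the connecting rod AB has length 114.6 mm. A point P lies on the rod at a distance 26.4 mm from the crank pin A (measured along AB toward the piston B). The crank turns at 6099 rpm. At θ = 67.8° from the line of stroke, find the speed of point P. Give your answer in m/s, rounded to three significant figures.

ω = 638.7 rad/s.  Crank-pin speed |V_A| = rω = 20.821 m/s, perpendicular to OA.
Rod angle: sinφ = −(r/L) sinθ ⇒ φ = -15.271°; ω_rod = −rω cosθ/√(L²−r²sin²θ) = -71.161 rad/s.
V_P = V_A + ω_rod × AP, with AP = 0.0264 m along the rod.
Components: V_Px = −rω sinθ − a·ω_rod·sinφ = -19.772 m/s;  V_Py = rω cosθ + a·ω_rod·cosφ = +6.0548 m/s.
|V_P| = √(V_Px² + V_Py²) = 20.679 m/s.

20.7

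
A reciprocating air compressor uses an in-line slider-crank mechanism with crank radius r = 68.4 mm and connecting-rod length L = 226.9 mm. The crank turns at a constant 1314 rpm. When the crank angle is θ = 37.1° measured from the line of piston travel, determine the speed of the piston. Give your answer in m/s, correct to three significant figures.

ω = 2π·1314/60 = 137.6 rad/s
For an in-line slider-crank, x = r cosθ + √(L² − r² sin²θ), so v = −rω sinθ·[1 + r cosθ/√(L² − r² sin²θ)].
With r = 0.0684 m, L = 0.2269 m, θ = 37.1°: √(L² − r² sin²θ) = 0.22312 m.
v = −0.0684·137.6·0.60321·[1 + 0.0684·0.79758/0.22312] = -7.0656 m/s.
|v| = 7.0656 m/s.

7.07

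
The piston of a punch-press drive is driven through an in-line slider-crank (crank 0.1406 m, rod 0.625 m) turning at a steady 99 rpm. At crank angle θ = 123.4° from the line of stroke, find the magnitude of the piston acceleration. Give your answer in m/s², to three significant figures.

9.64

ω = 2π·99/60 = 10.37 rad/s
x(θ) = r cosθ + √(L² − r² sin²θ); with ω constant, a = ω²·d²x/dθ².
d²x/dθ² = −r cosθ − r²(cos2θ)/√u − r⁴ sin²2θ/(4u^{3/2}),  u = L² − r² sin²θ = 0.376847 m².
Substituting r = 0.1406 m, L = 0.625 m, θ = 123.4°: d²x/dθ² = +0.089727 m.
a = ω²·d²x/dθ² = (10.37)²·(+0.089727) = +9.6438 m/s²;  |a| = 9.6438 m/s².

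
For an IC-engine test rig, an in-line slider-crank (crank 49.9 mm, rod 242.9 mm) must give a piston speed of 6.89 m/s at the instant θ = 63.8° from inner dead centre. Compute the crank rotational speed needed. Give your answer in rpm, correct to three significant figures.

For an in-line slider-crank, |v_piston| = rω|sinθ|·[1 + r cosθ/√(L² − r² sin²θ)].
With r = 0.0499 m, L = 0.2429 m, θ = 63.8°: the bracketed kinematic factor |dx/dθ| = 0.048905 m.
ω = v/|dx/dθ| = 6.89/0.048905 = 140.89 rad/s.
N = 60ω/(2π) = 1345.4 rpm.

1350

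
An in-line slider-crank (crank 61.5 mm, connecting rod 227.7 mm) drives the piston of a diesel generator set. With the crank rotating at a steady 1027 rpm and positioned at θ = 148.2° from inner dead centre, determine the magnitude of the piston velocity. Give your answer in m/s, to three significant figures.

ω = 2π·1027/60 = 107.5 rad/s
For an in-line slider-crank, x = r cosθ + √(L² − r² sin²θ), so v = −rω sinθ·[1 + r cosθ/√(L² − r² sin²θ)].
With r = 0.0615 m, L = 0.2277 m, θ = 148.2°: √(L² − r² sin²θ) = 0.22538 m.
v = −0.0615·107.5·0.52696·[1 + 0.0615·-0.84989/0.22538] = -2.6771 m/s.
|v| = 2.6771 m/s.

2.68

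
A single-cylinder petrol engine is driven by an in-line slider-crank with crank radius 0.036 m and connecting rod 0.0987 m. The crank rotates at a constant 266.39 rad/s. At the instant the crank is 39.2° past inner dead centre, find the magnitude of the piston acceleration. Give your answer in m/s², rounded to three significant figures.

2200

ω = 266.4 rad/s
x(θ) = r cosθ + √(L² − r² sin²θ); with ω constant, a = ω²·d²x/dθ².
d²x/dθ² = −r cosθ − r²(cos2θ)/√u − r⁴ sin²2θ/(4u^{3/2}),  u = L² − r² sin²θ = 0.00922399 m².
Substituting r = 0.036 m, L = 0.0987 m, θ = 39.2°: d²x/dθ² = -0.031066 m.
a = ω²·d²x/dθ² = (266.4)²·(-0.031066) = -2204.6 m/s²;  |a| = 2204.6 m/s².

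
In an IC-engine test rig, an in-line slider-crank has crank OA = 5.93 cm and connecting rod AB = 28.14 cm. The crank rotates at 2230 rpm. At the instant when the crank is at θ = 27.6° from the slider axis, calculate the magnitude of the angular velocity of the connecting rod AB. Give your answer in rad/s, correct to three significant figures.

ω = 233.5 rad/s (converted from 2230 rpm).
The rod makes angle φ with the slider axis where L sinφ = r sinθ; differentiating, L cosφ·φ̇ = r ω cosθ.
L cosφ = √(L² − r² sin²θ) = 0.28006 m.
|ω_rod| = r ω |cosθ| / √(L² − r² sin²θ) = 0.0593·233.5·0.88620/0.28006 = 43.821 rad/s.

43.8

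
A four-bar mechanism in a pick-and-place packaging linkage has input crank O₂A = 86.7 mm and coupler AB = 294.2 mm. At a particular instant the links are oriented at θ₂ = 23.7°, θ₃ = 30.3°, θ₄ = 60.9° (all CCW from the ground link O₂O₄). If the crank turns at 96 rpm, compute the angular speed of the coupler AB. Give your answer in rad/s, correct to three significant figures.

ω₂ = 10.05 rad/s (from 96 rpm).
Differentiating the loop-closure r₂e^{iθ₂}+r₃e^{iθ₃}=r₁+r₄e^{iθ₄} gives r₂ω₂e^{iθ₂}+r₃ω₃e^{iθ₃}=r₄ω₄e^{iθ₄}.
Eliminating the other unknown: ω₃ = r₂ω₂ sin(θ₄−θ₂) / [r₃ sin(θ₃−θ₄)].
Numerator sine = +0.60460; denominator sine = -0.50904.
Result = 0.0867·10.05·(+0.60460) / (0.2942·(-0.50904)) = -3.5188 rad/s; magnitude 3.5188 rad/s.

3.52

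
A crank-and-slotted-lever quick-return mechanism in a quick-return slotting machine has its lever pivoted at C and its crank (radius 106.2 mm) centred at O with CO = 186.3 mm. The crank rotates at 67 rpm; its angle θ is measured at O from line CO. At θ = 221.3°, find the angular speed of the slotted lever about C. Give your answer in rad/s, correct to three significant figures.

ω = 7.016 rad/s (from 67 rpm).
Crank pin A relative to C: A = (d + r cosθ, r sinθ); lever angle φ = atan2(r sinθ, d + r cosθ).
Differentiating tanφ: φ̇ = rω(d cosθ + r)/(d² + r² + 2dr cosθ).
d² + r² + 2dr cosθ = |CA|² = 0.0162585 m²;  d cosθ + r = -0.033761 m.
|ω_lever| = |0.1062·7.016·-0.033761| / 0.0162585 = 1.5472 rad/s.

1.55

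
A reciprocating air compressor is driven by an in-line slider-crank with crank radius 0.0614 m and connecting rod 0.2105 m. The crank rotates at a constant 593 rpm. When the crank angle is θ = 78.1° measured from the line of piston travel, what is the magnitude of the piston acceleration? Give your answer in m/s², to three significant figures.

ω = 2π·593/60 = 62.1 rad/s
x(θ) = r cosθ + √(L² − r² sin²θ); with ω constant, a = ω²·d²x/dθ².
d²x/dθ² = −r cosθ − r²(cos2θ)/√u − r⁴ sin²2θ/(4u^{3/2}),  u = L² − r² sin²θ = 0.0407006 m².
Substituting r = 0.0614 m, L = 0.2105 m, θ = 78.1°: d²x/dθ² = +0.0043663 m.
a = ω²·d²x/dθ² = (62.1)²·(+0.0043663) = +16.838 m/s²;  |a| = 16.838 m/s².

16.8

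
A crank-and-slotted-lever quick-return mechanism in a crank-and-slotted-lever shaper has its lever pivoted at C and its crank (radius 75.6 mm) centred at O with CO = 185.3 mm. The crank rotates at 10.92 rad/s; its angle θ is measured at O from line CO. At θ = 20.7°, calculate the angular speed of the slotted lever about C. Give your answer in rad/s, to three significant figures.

3.10

ω = 10.92 rad/s
Crank pin A relative to C: A = (d + r cosθ, r sinθ); lever angle φ = atan2(r sinθ, d + r cosθ).
Differentiating tanφ: φ̇ = rω(d cosθ + r)/(d² + r² + 2dr cosθ).
d² + r² + 2dr cosθ = |CA|² = 0.0662601 m²;  d cosθ + r = +0.24894 m.
|ω_lever| = |0.0756·10.92·+0.24894| / 0.0662601 = 3.1016 rad/s.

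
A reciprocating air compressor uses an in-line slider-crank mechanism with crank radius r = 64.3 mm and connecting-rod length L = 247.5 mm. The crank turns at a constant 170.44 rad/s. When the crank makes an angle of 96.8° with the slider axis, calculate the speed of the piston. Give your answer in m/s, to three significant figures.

ω = 170.4 rad/s
For an in-line slider-crank, x = r cosθ + √(L² − r² sin²θ), so v = −rω sinθ·[1 + r cosθ/√(L² − r² sin²θ)].
With r = 0.0643 m, L = 0.2475 m, θ = 96.8°: √(L² − r² sin²θ) = 0.23912 m.
v = −0.0643·170.4·0.99297·[1 + 0.0643·-0.11840/0.23912] = -10.536 m/s.
|v| = 10.536 m/s.

10.5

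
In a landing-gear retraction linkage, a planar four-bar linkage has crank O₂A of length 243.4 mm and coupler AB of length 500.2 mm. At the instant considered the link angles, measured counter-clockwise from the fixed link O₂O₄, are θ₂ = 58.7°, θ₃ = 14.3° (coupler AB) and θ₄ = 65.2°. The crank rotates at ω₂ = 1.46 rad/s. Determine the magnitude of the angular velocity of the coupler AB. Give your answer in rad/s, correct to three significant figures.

0.104

ω₂ = 1.46 rad/s
Differentiating the loop-closure r₂e^{iθ₂}+r₃e^{iθ₃}=r₁+r₄e^{iθ₄} gives r₂ω₂e^{iθ₂}+r₃ω₃e^{iθ₃}=r₄ω₄e^{iθ₄}.
Eliminating the other unknown: ω₃ = r₂ω₂ sin(θ₄−θ₂) / [r₃ sin(θ₃−θ₄)].
Numerator sine = +0.11320; denominator sine = -0.77605.
Result = 0.2434·1.46·(+0.11320) / (0.5002·(-0.77605)) = -0.10363 rad/s; magnitude 0.10363 rad/s.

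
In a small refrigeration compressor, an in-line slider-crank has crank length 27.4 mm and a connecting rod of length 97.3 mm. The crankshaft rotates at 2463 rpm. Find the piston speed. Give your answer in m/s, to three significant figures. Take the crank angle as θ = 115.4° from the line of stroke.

ω = 2π·2463/60 = 257.9 rad/s
For an in-line slider-crank, x = r cosθ + √(L² − r² sin²θ), so v = −rω sinθ·[1 + r cosθ/√(L² − r² sin²θ)].
With r = 0.0274 m, L = 0.0973 m, θ = 115.4°: √(L² − r² sin²θ) = 0.094099 m.
v = −0.0274·257.9·0.90334·[1 + 0.0274·-0.42894/0.094099] = -5.5866 m/s.
|v| = 5.5866 m/s.

5.59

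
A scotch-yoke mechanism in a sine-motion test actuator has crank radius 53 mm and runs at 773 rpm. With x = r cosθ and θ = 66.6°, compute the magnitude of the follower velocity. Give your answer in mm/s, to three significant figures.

ω = 80.95 rad/s (from 773 rpm).
x = r cosθ ⇒ ẋ = −rω sinθ.
|v| = rω|sinθ| = 0.053·80.95·|sin 66.6°| = 3.9374 m/s = 3937.4 mm/s.

3940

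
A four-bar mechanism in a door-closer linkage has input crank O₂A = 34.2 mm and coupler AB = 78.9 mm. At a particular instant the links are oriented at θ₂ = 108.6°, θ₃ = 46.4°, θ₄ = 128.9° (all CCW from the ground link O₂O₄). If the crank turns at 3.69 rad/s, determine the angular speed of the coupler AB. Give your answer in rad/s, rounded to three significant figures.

0.560

ω₂ = 3.69 rad/s
Differentiating the loop-closure r₂e^{iθ₂}+r₃e^{iθ₃}=r₁+r₄e^{iθ₄} gives r₂ω₂e^{iθ₂}+r₃ω₃e^{iθ₃}=r₄ω₄e^{iθ₄}.
Eliminating the other unknown: ω₃ = r₂ω₂ sin(θ₄−θ₂) / [r₃ sin(θ₃−θ₄)].
Numerator sine = +0.34694; denominator sine = -0.99144.
Result = 0.0342·3.69·(+0.34694) / (0.0789·(-0.99144)) = -0.5597 rad/s; magnitude 0.5597 rad/s.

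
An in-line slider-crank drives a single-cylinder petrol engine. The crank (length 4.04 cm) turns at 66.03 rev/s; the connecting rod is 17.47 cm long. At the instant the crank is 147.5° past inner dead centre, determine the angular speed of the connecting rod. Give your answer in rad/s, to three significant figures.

81.5

ω = 414.9 rad/s (converted from 66.03 rev/s).
The rod makes angle φ with the slider axis where L sinφ = r sinθ; differentiating, L cosφ·φ̇ = r ω cosθ.
L cosφ = √(L² − r² sin²θ) = 0.17335 m.
|ω_rod| = r ω |cosθ| / √(L² − r² sin²θ) = 0.0404·414.9·0.84339/0.17335 = 81.549 rad/s.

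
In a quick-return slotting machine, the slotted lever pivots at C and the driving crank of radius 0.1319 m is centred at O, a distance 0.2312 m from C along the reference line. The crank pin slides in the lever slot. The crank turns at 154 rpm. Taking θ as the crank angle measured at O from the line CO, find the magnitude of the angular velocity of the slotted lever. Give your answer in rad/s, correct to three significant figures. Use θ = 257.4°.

3.01

ω = 16.13 rad/s (from 154 rpm).
Crank pin A relative to C: A = (d + r cosθ, r sinθ); lever angle φ = atan2(r sinθ, d + r cosθ).
Differentiating tanφ: φ̇ = rω(d cosθ + r)/(d² + r² + 2dr cosθ).
d² + r² + 2dr cosθ = |CA|² = 0.0575464 m²;  d cosθ + r = +0.081465 m.
|ω_lever| = |0.1319·16.13·+0.081465| / 0.0575464 = 3.0113 rad/s.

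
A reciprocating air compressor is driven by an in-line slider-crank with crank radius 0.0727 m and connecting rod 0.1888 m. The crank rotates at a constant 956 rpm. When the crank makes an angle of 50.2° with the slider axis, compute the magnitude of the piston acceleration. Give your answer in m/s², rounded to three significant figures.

ω = 2π·956/60 = 100.1 rad/s
x(θ) = r cosθ + √(L² − r² sin²θ); with ω constant, a = ω²·d²x/dθ².
d²x/dθ² = −r cosθ − r²(cos2θ)/√u − r⁴ sin²2θ/(4u^{3/2}),  u = L² − r² sin²θ = 0.0325257 m².
Substituting r = 0.0727 m, L = 0.1888 m, θ = 50.2°: d²x/dθ² = -0.042397 m.
a = ω²·d²x/dθ² = (100.1)²·(-0.042397) = -424.93 m/s²;  |a| = 424.93 m/s².

425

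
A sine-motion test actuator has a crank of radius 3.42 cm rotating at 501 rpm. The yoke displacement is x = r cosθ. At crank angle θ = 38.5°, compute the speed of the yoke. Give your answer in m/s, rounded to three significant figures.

ω = 52.46 rad/s (from 501 rpm).
x = r cosθ ⇒ ẋ = −rω sinθ.
|v| = rω|sinθ| = 0.0342·52.46·|sin 38.5°| = 1.117 m/s.

1.12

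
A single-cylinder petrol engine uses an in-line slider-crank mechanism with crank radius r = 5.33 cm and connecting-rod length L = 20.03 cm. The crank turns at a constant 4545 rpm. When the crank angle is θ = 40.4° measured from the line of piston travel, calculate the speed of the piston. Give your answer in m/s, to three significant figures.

19.8

ω = 2π·4545/60 = 476 rad/s
For an in-line slider-crank, x = r cosθ + √(L² − r² sin²θ), so v = −rω sinθ·[1 + r cosθ/√(L² − r² sin²θ)].
With r = 0.0533 m, L = 0.2003 m, θ = 40.4°: √(L² − r² sin²θ) = 0.1973 m.
v = −0.0533·476·0.64812·[1 + 0.0533·0.76154/0.1973] = -19.824 m/s.
|v| = 19.824 m/s.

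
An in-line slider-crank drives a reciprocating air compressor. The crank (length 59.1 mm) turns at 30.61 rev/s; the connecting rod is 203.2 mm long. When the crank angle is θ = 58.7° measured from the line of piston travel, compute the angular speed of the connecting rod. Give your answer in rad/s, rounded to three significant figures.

30.0

ω = 192.3 rad/s (converted from 30.61 rev/s).
The rod makes angle φ with the slider axis where L sinφ = r sinθ; differentiating, L cosφ·φ̇ = r ω cosθ.
L cosφ = √(L² − r² sin²θ) = 0.19683 m.
|ω_rod| = r ω |cosθ| / √(L² − r² sin²θ) = 0.0591·192.3·0.51952/0.19683 = 30.002 rad/s.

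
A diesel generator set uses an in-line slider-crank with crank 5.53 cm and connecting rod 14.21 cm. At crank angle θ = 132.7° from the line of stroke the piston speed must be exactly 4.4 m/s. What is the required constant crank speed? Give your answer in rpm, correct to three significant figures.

For an in-line slider-crank, |v_piston| = rω|sinθ|·[1 + r cosθ/√(L² − r² sin²θ)].
With r = 0.0553 m, L = 0.1421 m, θ = 132.7°: the bracketed kinematic factor |dx/dθ| = 0.029448 m.
ω = v/|dx/dθ| = 4.4/0.029448 = 149.42 rad/s.
N = 60ω/(2π) = 1426.8 rpm.

1430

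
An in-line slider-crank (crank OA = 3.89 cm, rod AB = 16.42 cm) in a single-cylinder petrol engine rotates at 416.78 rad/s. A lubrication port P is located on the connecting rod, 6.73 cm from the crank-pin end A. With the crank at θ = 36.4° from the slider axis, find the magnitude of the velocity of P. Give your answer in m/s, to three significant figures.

ω = 416.8 rad/s.  Crank-pin speed |V_A| = rω = 16.213 m/s, perpendicular to OA.
Rod angle: sinφ = −(r/L) sinθ ⇒ φ = -8.082°; ω_rod = −rω cosθ/√(L²−r²sin²θ) = -80.271 rad/s.
V_P = V_A + ω_rod × AP, with AP = 0.0673 m along the rod.
Components: V_Px = −rω sinθ − a·ω_rod·sinφ = -10.38 m/s;  V_Py = rω cosθ + a·ω_rod·cosφ = +7.701 m/s.
|V_P| = √(V_Px² + V_Py²) = 12.925 m/s.

12.9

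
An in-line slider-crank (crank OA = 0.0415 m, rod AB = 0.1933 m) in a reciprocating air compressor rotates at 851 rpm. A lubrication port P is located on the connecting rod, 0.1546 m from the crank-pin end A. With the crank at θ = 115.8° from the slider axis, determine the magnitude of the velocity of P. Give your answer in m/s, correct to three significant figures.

3.09

ω = 89.12 rad/s.  Crank-pin speed |V_A| = rω = 3.6983 m/s, perpendicular to OA.
Rod angle: sinφ = −(r/L) sinθ ⇒ φ = -11.145°; ω_rod = −rω cosθ/√(L²−r²sin²θ) = +8.4872 rad/s.
V_P = V_A + ω_rod × AP, with AP = 0.1546 m along the rod.
Components: V_Px = −rω sinθ − a·ω_rod·sinφ = -3.0761 m/s;  V_Py = rω cosθ + a·ω_rod·cosφ = -0.32226 m/s.
|V_P| = √(V_Px² + V_Py²) = 3.0929 m/s.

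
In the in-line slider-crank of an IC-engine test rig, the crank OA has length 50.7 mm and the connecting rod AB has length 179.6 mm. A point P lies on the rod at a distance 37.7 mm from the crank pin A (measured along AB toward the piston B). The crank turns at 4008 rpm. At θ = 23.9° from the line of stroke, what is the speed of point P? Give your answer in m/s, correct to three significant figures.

ω = 419.7 rad/s.  Crank-pin speed |V_A| = rω = 21.28 m/s, perpendicular to OA.
Rod angle: sinφ = −(r/L) sinθ ⇒ φ = -6.567°; ω_rod = −rω cosθ/√(L²−r²sin²θ) = -109.04 rad/s.
V_P = V_A + ω_rod × AP, with AP = 0.0377 m along the rod.
Components: V_Px = −rω sinθ − a·ω_rod·sinφ = -9.0914 m/s;  V_Py = rω cosθ + a·ω_rod·cosφ = +15.371 m/s.
|V_P| = √(V_Px² + V_Py²) = 17.859 m/s.

17.9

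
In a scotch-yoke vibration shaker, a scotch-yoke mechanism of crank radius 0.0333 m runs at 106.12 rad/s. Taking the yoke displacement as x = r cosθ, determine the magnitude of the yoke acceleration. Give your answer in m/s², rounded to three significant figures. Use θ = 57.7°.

ω = 106.1 rad/s
x = r cosθ ⇒ ẍ = −rω² cosθ (ω constant).
|a| = rω²|cosθ| = 0.0333·(106.1)²·|cos 57.7°| = 200.39 m/s².

200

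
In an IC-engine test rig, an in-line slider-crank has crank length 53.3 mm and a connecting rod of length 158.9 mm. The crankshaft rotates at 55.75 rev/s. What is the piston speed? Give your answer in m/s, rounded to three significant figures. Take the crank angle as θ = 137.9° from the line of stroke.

9.32

ω = 2π·55.8 = 350.3 rad/s
For an in-line slider-crank, x = r cosθ + √(L² − r² sin²θ), so v = −rω sinθ·[1 + r cosθ/√(L² − r² sin²θ)].
With r = 0.0533 m, L = 0.1589 m, θ = 137.9°: √(L² − r² sin²θ) = 0.15483 m.
v = −0.0533·350.3·0.67043·[1 + 0.0533·-0.74198/0.15483] = -9.3199 m/s.
|v| = 9.3199 m/s.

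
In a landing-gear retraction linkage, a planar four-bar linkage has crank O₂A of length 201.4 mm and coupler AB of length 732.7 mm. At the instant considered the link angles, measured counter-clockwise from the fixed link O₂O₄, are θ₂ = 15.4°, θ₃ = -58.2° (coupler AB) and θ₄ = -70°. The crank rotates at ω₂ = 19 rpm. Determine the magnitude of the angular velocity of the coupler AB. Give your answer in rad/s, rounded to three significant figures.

ω₂ = 1.99 rad/s (from 19 rpm).
Differentiating the loop-closure r₂e^{iθ₂}+r₃e^{iθ₃}=r₁+r₄e^{iθ₄} gives r₂ω₂e^{iθ₂}+r₃ω₃e^{iθ₃}=r₄ω₄e^{iθ₄}.
Eliminating the other unknown: ω₃ = r₂ω₂ sin(θ₄−θ₂) / [r₃ sin(θ₃−θ₄)].
Numerator sine = -0.99678; denominator sine = +0.20450.
Result = 0.2014·1.99·(-0.99678) / (0.7327·(+0.20450)) = -2.6658 rad/s; magnitude 2.6658 rad/s.

2.67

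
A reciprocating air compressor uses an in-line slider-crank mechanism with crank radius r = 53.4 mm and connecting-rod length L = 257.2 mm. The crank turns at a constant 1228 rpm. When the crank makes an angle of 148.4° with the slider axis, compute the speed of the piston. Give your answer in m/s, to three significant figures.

ω = 2π·1228/60 = 128.6 rad/s
For an in-line slider-crank, x = r cosθ + √(L² − r² sin²θ), so v = −rω sinθ·[1 + r cosθ/√(L² − r² sin²θ)].
With r = 0.0534 m, L = 0.2572 m, θ = 148.4°: √(L² − r² sin²θ) = 0.25567 m.
v = −0.0534·128.6·0.52399·[1 + 0.0534·-0.85173/0.25567] = -2.9581 m/s.
|v| = 2.9581 m/s.

2.96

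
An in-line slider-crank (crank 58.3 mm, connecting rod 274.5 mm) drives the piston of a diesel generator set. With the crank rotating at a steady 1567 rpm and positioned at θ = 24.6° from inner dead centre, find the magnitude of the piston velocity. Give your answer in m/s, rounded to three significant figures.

4.75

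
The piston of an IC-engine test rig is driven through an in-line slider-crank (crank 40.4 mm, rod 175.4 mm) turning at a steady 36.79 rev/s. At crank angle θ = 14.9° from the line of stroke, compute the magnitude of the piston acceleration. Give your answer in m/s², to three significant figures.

2520

ω = 2π·36.8 = 231.2 rad/s
x(θ) = r cosθ + √(L² − r² sin²θ); with ω constant, a = ω²·d²x/dθ².
d²x/dθ² = −r cosθ − r²(cos2θ)/√u − r⁴ sin²2θ/(4u^{3/2}),  u = L² − r² sin²θ = 0.0306572 m².
Substituting r = 0.0404 m, L = 0.1754 m, θ = 14.9°: d²x/dθ² = -0.047161 m.
a = ω²·d²x/dθ² = (231.2)²·(-0.047161) = -2520 m/s²;  |a| = 2520 m/s².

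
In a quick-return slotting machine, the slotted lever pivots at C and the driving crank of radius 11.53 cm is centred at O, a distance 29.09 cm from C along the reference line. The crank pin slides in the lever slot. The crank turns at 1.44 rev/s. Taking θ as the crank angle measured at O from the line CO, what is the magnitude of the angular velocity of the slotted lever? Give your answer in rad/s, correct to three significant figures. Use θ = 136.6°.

ω = 9.048 rad/s (from 1.44 rev/s).
Crank pin A relative to C: A = (d + r cosθ, r sinθ); lever angle φ = atan2(r sinθ, d + r cosθ).
Differentiating tanφ: φ̇ = rω(d cosθ + r)/(d² + r² + 2dr cosθ).
d² + r² + 2dr cosθ = |CA|² = 0.0491772 m²;  d cosθ + r = -0.096061 m.
|ω_lever| = |0.1153·9.048·-0.096061| / 0.0491772 = 2.0378 rad/s.

2.04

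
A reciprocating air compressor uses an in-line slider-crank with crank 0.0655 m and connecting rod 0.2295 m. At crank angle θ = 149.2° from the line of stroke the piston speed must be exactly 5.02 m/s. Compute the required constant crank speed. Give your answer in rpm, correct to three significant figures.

1900

For an in-line slider-crank, |v_piston| = rω|sinθ|·[1 + r cosθ/√(L² − r² sin²θ)].
With r = 0.0655 m, L = 0.2295 m, θ = 149.2°: the bracketed kinematic factor |dx/dθ| = 0.025228 m.
ω = v/|dx/dθ| = 5.02/0.025228 = 198.99 rad/s.
N = 60ω/(2π) = 1900.2 rpm.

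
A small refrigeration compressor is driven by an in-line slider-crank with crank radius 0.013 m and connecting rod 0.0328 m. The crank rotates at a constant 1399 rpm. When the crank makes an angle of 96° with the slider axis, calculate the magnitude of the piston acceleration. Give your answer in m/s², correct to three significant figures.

ω = 2π·1399/60 = 146.5 rad/s
x(θ) = r cosθ + √(L² − r² sin²θ); with ω constant, a = ω²·d²x/dθ².
d²x/dθ² = −r cosθ − r²(cos2θ)/√u − r⁴ sin²2θ/(4u^{3/2}),  u = L² − r² sin²θ = 0.000908687 m².
Substituting r = 0.013 m, L = 0.0328 m, θ = 96°: d²x/dθ² = +0.0068314 m.
a = ω²·d²x/dθ² = (146.5)²·(+0.0068314) = +146.62 m/s²;  |a| = 146.62 m/s².

147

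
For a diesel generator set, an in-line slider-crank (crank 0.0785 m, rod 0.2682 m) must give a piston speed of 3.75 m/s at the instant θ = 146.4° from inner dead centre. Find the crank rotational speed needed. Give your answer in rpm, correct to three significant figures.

1090

For an in-line slider-crank, |v_piston| = rω|sinθ|·[1 + r cosθ/√(L² − r² sin²θ)].
With r = 0.0785 m, L = 0.2682 m, θ = 146.4°: the bracketed kinematic factor |dx/dθ| = 0.032709 m.
ω = v/|dx/dθ| = 3.75/0.032709 = 114.65 rad/s.
N = 60ω/(2π) = 1094.8 rpm.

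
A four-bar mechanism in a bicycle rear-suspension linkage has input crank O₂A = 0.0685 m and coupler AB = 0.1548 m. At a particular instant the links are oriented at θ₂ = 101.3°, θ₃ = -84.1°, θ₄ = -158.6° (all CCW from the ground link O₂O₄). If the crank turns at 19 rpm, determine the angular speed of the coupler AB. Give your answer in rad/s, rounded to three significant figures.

ω₂ = 1.99 rad/s (from 19 rpm).
Differentiating the loop-closure r₂e^{iθ₂}+r₃e^{iθ₃}=r₁+r₄e^{iθ₄} gives r₂ω₂e^{iθ₂}+r₃ω₃e^{iθ₃}=r₄ω₄e^{iθ₄}.
Eliminating the other unknown: ω₃ = r₂ω₂ sin(θ₄−θ₂) / [r₃ sin(θ₃−θ₄)].
Numerator sine = +0.98450; denominator sine = +0.96363.
Result = 0.0685·1.99·(+0.98450) / (0.1548·(+0.96363)) = +0.89952 rad/s; magnitude 0.89952 rad/s.

0.900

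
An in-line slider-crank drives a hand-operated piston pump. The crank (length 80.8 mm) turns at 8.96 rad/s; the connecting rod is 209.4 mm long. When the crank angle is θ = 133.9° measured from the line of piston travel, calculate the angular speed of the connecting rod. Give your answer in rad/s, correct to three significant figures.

ω = 8.96 rad/s
The rod makes angle φ with the slider axis where L sinφ = r sinθ; differentiating, L cosφ·φ̇ = r ω cosθ.
L cosφ = √(L² − r² sin²θ) = 0.20114 m.
|ω_rod| = r ω |cosθ| / √(L² − r² sin²θ) = 0.0808·8.96·0.69340/0.20114 = 2.4957 rad/s.

2.50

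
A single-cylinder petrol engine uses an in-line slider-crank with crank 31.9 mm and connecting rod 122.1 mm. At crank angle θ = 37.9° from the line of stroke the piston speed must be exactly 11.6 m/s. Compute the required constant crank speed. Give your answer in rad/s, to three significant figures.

For an in-line slider-crank, |v_piston| = rω|sinθ|·[1 + r cosθ/√(L² − r² sin²θ)].
With r = 0.0319 m, L = 0.1221 m, θ = 37.9°: the bracketed kinematic factor |dx/dθ| = 0.023689 m.
ω = v/|dx/dθ| = 11.6/0.023689 = 489.69 rad/s.

490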